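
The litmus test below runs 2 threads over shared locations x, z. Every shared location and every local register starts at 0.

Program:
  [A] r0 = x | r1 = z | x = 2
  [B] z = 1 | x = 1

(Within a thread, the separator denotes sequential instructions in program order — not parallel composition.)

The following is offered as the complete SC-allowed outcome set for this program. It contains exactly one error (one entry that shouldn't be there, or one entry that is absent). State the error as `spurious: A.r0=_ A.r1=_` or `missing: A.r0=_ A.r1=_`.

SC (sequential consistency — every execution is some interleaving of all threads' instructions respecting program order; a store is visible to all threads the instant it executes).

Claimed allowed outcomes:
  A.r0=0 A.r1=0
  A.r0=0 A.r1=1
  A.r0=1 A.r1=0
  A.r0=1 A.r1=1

spurious: A.r0=1 A.r1=0

outcome vector order: (A.r0,A.r1)
under SC → <0 0>; <0 1>; <1 1>
claimed∖SC = {<1 0>}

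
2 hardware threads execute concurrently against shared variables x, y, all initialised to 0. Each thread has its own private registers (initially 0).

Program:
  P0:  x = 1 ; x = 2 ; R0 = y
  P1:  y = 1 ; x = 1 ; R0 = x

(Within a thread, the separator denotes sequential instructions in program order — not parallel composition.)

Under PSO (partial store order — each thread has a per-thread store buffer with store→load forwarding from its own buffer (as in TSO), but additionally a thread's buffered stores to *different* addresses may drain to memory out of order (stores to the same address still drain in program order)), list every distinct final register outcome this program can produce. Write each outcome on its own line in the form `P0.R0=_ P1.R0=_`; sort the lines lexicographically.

outcome vector order: (P0.R0,P1.R0)
|PSO outcomes| = 4

P0.R0=0 P1.R0=1
P0.R0=0 P1.R0=2
P0.R0=1 P1.R0=1
P0.R0=1 P1.R0=2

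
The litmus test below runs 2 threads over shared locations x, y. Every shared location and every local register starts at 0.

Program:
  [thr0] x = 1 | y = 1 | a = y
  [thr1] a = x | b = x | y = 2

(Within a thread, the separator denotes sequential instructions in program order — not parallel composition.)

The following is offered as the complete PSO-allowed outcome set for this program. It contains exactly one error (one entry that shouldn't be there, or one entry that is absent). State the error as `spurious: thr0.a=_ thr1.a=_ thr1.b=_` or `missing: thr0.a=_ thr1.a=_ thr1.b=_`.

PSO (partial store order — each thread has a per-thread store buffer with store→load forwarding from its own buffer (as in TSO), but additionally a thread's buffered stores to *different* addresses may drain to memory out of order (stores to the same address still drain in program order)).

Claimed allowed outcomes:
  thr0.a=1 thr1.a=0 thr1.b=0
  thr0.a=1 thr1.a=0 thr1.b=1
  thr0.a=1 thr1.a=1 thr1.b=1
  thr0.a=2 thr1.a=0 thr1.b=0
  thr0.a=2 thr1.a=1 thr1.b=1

missing: thr0.a=2 thr1.a=0 thr1.b=1

outcome vector order: (thr0.a,thr1.a,thr1.b)
PSO: 6 outcomes — {1/0/0 1/0/1 1/1/1 2/0/0 2/0/1 2/1/1}
PSO∖claimed = {2/0/1}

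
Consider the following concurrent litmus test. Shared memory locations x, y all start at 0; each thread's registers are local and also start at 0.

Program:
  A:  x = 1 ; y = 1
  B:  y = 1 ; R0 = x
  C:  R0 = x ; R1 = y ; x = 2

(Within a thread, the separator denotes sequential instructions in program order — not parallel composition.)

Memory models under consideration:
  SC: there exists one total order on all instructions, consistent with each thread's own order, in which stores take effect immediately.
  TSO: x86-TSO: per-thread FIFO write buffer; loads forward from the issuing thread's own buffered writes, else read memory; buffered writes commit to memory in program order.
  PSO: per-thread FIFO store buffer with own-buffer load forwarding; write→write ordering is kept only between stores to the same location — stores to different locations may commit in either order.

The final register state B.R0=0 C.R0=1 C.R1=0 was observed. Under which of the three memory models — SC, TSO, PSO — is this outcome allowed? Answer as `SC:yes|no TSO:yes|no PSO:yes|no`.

SC:no TSO:yes PSO:yes

outcome vector order: (B.R0,C.R0,C.R1)
[SC] allowed = {000, 001, 011, 100, 101, 110, 111, 200, 201, 210, 211}
[TSO] allowed = {000, 001, 010, 011, 100, 101, 110, 111, 200, 201, 210, 211}
[PSO] allowed = {000, 001, 010, 011, 100, 101, 110, 111, 200, 201, 210, 211}
target 010 ∈ {TSO,PSO}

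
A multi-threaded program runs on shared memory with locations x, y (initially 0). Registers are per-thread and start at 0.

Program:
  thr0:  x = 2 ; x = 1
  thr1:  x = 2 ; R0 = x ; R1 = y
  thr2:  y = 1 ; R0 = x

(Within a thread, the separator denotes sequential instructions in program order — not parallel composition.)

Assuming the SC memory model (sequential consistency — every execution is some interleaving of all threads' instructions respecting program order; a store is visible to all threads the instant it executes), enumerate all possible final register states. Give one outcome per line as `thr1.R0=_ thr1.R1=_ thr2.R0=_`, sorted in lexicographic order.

outcome vector order: (thr1.R0,thr1.R1,thr2.R0)
|SC outcomes| = 9

thr1.R0=1 thr1.R1=0 thr2.R0=1
thr1.R0=1 thr1.R1=1 thr2.R0=0
thr1.R0=1 thr1.R1=1 thr2.R0=1
thr1.R0=1 thr1.R1=1 thr2.R0=2
thr1.R0=2 thr1.R1=0 thr2.R0=1
thr1.R0=2 thr1.R1=0 thr2.R0=2
thr1.R0=2 thr1.R1=1 thr2.R0=0
thr1.R0=2 thr1.R1=1 thr2.R0=1
thr1.R0=2 thr1.R1=1 thr2.R0=2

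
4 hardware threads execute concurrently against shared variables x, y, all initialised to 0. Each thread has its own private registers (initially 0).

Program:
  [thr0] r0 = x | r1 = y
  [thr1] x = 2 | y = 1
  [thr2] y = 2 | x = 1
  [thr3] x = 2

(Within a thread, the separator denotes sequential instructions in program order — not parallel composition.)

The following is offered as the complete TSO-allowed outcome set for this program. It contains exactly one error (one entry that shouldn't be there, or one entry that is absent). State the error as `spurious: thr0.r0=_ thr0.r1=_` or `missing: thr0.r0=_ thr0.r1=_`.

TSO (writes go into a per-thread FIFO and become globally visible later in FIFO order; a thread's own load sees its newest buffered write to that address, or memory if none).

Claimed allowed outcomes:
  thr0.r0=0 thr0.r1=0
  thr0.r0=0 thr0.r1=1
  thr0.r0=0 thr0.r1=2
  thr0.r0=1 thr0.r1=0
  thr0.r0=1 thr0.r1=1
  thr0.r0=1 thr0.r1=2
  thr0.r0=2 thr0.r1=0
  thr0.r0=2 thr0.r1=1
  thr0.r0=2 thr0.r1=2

outcome vector order: (thr0.r0,thr0.r1)
[TSO] allowed = {00; 01; 02; 11; 12; 20; 21; 22}
claimed∖TSO = {10}

spurious: thr0.r0=1 thr0.r1=0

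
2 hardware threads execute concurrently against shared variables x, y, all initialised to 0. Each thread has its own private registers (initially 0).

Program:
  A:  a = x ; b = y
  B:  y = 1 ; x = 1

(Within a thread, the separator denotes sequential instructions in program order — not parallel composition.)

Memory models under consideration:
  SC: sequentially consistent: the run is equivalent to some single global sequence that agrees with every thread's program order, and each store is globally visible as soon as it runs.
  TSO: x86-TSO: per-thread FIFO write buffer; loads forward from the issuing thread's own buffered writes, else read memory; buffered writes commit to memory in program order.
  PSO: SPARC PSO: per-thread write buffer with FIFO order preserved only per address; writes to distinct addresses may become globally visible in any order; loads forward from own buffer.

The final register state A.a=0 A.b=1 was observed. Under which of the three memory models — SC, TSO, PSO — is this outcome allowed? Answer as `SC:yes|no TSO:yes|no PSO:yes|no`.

SC:yes TSO:yes PSO:yes

outcome vector order: (A.a,A.b)
[SC] allowed = {0/0, 0/1, 1/1}
[TSO] allowed = {0/0, 0/1, 1/1}
[PSO] allowed = {0/0, 0/1, 1/0, 1/1}
target 0/1 ∈ {SC,TSO,PSO}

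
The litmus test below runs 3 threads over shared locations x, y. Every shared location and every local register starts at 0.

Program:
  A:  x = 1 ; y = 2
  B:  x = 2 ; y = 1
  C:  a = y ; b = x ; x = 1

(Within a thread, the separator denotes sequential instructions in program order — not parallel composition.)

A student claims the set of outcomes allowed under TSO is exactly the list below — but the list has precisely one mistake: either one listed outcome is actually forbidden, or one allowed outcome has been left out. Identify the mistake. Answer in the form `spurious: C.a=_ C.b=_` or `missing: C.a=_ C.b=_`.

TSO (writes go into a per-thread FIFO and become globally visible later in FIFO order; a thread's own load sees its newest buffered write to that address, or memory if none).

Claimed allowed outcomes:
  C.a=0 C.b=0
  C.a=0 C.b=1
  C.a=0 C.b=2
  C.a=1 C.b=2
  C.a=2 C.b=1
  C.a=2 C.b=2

missing: C.a=1 C.b=1

outcome vector order: (C.a,C.b)
TSO: 7 outcomes — {0/0; 0/1; 0/2; 1/1; 1/2; 2/1; 2/2}
TSO∖claimed = {1/1}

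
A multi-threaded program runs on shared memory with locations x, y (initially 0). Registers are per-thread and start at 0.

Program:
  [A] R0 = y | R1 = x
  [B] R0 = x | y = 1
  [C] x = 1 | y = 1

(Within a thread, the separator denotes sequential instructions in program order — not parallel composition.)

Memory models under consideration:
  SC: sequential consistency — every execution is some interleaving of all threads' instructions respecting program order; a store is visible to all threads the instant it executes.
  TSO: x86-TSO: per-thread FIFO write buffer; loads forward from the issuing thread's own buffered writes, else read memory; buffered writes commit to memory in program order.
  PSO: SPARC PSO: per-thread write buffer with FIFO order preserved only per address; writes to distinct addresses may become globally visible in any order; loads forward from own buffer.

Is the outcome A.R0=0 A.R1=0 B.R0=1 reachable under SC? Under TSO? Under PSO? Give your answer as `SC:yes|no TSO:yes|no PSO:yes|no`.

SC:yes TSO:yes PSO:yes

outcome vector order: (A.R0,A.R1,B.R0)
SC: 7 outcomes — {<0 0 0> <0 0 1> <0 1 0> <0 1 1> <1 0 0> <1 1 0> <1 1 1>}
TSO: 7 outcomes — {<0 0 0> <0 0 1> <0 1 0> <0 1 1> <1 0 0> <1 1 0> <1 1 1>}
PSO: 8 outcomes — {<0 0 0> <0 0 1> <0 1 0> <0 1 1> <1 0 0> <1 0 1> <1 1 0> <1 1 1>}
target <0 0 1> ∈ {SC,TSO,PSO}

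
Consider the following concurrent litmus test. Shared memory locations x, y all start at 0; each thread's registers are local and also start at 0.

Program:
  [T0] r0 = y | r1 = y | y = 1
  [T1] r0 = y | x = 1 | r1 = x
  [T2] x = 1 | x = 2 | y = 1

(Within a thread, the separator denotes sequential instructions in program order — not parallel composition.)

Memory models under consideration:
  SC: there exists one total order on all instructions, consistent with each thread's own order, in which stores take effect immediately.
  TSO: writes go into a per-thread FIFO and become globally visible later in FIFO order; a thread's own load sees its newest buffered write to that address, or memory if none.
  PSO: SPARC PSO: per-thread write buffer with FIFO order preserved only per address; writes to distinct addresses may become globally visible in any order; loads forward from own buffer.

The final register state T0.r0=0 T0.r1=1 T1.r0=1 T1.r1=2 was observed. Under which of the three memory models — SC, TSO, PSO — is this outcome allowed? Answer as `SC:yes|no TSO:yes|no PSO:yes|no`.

SC:no TSO:no PSO:yes

outcome vector order: (T0.r0,T0.r1,T1.r0,T1.r1)
under SC → 0/0/0/1; 0/0/0/2; 0/0/1/1; 0/0/1/2; 0/1/0/1; 0/1/0/2; 0/1/1/1; 1/1/0/1; 1/1/0/2; 1/1/1/1
under TSO → 0/0/0/1; 0/0/0/2; 0/0/1/1; 0/0/1/2; 0/1/0/1; 0/1/0/2; 0/1/1/1; 1/1/0/1; 1/1/0/2; 1/1/1/1
under PSO → 0/0/0/1; 0/0/0/2; 0/0/1/1; 0/0/1/2; 0/1/0/1; 0/1/0/2; 0/1/1/1; 0/1/1/2; 1/1/0/1; 1/1/0/2; 1/1/1/1; 1/1/1/2
target 0/1/1/2 ∈ {PSO}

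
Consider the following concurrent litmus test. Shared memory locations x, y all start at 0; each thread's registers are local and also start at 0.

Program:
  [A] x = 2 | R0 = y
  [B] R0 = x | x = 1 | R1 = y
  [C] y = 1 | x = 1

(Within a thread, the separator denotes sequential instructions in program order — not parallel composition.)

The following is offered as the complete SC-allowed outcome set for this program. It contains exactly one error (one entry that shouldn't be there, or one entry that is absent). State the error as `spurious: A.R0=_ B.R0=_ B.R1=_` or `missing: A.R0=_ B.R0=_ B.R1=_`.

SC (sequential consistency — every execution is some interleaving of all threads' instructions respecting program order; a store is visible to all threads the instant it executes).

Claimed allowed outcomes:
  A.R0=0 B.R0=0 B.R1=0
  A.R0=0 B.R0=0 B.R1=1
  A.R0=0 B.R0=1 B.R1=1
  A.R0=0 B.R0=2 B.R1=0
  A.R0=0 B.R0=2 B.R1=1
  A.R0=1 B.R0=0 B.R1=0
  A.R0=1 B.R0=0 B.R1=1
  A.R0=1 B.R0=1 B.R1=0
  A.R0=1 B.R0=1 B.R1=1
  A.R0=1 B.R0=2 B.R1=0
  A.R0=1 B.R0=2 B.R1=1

spurious: A.R0=1 B.R0=1 B.R1=0

outcome vector order: (A.R0,B.R0,B.R1)
SC: 10 outcomes — {000, 001, 011, 020, 021, 100, 101, 111, 120, 121}
claimed∖SC = {110}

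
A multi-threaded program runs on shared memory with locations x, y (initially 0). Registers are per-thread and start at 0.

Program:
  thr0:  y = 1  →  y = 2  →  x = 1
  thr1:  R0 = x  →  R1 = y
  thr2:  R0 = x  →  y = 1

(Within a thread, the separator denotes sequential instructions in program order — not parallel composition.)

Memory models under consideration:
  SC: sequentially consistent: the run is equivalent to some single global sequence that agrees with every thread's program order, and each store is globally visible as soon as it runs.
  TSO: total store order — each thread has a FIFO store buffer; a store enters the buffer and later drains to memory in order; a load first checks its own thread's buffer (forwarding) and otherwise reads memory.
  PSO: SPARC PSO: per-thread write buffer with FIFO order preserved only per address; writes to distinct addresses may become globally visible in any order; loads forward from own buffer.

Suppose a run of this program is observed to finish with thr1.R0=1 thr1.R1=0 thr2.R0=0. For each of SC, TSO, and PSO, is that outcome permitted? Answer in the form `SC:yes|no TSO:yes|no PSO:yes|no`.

outcome vector order: (thr1.R0,thr1.R1,thr2.R0)
under SC → 0/0/0 0/0/1 0/1/0 0/1/1 0/2/0 0/2/1 1/1/0 1/1/1 1/2/0 1/2/1
under TSO → 0/0/0 0/0/1 0/1/0 0/1/1 0/2/0 0/2/1 1/1/0 1/1/1 1/2/0 1/2/1
under PSO → 0/0/0 0/0/1 0/1/0 0/1/1 0/2/0 0/2/1 1/0/0 1/0/1 1/1/0 1/1/1 1/2/0 1/2/1
target 1/0/0 ∈ {PSO}

SC:no TSO:no PSO:yes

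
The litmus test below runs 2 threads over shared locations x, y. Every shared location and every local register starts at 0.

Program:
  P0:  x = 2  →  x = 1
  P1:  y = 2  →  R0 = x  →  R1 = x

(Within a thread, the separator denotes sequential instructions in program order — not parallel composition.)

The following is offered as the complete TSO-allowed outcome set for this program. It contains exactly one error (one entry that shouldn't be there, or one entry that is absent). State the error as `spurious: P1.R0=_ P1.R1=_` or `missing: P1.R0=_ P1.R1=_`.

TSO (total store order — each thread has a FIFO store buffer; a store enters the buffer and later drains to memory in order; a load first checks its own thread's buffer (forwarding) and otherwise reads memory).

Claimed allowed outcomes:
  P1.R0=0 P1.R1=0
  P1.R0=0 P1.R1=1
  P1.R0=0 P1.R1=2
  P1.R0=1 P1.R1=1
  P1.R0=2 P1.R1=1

outcome vector order: (P1.R0,P1.R1)
TSO: 6 outcomes — {00, 01, 02, 11, 21, 22}
TSO∖claimed = {22}

missing: P1.R0=2 P1.R1=2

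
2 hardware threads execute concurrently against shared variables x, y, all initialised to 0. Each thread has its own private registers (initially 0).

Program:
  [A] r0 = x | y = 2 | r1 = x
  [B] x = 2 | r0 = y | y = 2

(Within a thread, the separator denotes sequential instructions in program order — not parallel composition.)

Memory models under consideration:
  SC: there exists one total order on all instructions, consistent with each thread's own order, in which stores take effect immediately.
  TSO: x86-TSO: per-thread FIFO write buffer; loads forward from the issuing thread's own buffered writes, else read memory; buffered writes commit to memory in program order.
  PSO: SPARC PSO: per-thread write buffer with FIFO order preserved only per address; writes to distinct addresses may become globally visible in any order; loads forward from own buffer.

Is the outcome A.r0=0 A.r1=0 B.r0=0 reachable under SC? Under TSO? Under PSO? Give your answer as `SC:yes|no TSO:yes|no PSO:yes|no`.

SC:no TSO:yes PSO:yes

outcome vector order: (A.r0,A.r1,B.r0)
[SC] allowed = {002, 020, 022, 220, 222}
[TSO] allowed = {000, 002, 020, 022, 220, 222}
[PSO] allowed = {000, 002, 020, 022, 220, 222}
target 000 ∈ {TSO,PSO}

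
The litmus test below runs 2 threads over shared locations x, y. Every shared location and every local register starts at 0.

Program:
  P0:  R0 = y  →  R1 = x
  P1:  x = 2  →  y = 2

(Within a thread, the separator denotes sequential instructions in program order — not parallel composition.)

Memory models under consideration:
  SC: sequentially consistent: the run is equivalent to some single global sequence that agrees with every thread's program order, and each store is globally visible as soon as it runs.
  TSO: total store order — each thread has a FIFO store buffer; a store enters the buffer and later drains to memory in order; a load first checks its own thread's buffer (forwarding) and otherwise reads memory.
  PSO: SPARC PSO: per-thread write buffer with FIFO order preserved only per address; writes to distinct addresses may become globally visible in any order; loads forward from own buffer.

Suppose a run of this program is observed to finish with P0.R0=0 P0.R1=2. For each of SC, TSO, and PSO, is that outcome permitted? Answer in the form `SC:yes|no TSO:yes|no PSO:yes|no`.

SC:yes TSO:yes PSO:yes

outcome vector order: (P0.R0,P0.R1)
[SC] allowed = {0/0, 0/2, 2/2}
[TSO] allowed = {0/0, 0/2, 2/2}
[PSO] allowed = {0/0, 0/2, 2/0, 2/2}
target 0/2 ∈ {SC,TSO,PSO}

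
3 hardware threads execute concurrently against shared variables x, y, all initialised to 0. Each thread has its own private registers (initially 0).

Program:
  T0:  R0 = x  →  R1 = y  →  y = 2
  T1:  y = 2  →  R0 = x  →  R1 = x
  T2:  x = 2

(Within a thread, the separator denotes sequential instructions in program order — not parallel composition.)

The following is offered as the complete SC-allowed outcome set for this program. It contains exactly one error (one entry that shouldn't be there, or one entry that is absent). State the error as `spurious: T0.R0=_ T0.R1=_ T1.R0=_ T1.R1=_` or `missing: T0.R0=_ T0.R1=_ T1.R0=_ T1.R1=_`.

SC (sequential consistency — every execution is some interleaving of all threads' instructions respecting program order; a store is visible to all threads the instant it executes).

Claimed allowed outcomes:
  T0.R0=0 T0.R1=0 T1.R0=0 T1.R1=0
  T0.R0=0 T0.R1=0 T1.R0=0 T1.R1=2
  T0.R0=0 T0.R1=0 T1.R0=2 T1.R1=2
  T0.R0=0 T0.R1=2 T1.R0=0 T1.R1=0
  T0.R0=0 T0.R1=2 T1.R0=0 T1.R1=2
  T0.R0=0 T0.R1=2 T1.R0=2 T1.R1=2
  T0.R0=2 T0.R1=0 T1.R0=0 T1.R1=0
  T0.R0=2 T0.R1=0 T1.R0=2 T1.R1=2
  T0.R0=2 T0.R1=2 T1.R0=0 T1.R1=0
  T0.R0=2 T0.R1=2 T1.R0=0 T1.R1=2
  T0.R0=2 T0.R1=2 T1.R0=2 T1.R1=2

outcome vector order: (T0.R0,T0.R1,T1.R0,T1.R1)
[SC] allowed = {0000 0002 0022 0200 0202 0222 2022 2200 2202 2222}
claimed∖SC = {2000}

spurious: T0.R0=2 T0.R1=0 T1.R0=0 T1.R1=0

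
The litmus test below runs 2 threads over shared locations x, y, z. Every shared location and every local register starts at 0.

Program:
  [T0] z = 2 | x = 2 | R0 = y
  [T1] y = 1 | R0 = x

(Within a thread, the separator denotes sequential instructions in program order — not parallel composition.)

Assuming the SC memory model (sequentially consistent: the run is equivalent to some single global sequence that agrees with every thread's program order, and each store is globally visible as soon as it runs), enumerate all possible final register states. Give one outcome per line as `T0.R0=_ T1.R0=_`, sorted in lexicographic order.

outcome vector order: (T0.R0,T1.R0)
|SC outcomes| = 3

T0.R0=0 T1.R0=2
T0.R0=1 T1.R0=0
T0.R0=1 T1.R0=2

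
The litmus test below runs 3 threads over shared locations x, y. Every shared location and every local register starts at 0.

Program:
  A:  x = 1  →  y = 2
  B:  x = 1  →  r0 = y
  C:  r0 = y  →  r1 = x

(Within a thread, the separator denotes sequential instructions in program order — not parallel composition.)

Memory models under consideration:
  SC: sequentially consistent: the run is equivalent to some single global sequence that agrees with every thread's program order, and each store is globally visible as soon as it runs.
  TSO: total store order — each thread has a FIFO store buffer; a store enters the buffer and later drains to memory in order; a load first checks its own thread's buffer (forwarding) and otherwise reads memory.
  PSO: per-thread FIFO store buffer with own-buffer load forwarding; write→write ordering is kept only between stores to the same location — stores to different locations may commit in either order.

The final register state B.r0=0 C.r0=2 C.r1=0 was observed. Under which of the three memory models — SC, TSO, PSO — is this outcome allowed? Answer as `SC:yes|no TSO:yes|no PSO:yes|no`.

SC:no TSO:no PSO:yes

outcome vector order: (B.r0,C.r0,C.r1)
[SC] allowed = {<0 0 0>, <0 0 1>, <0 2 1>, <2 0 0>, <2 0 1>, <2 2 1>}
[TSO] allowed = {<0 0 0>, <0 0 1>, <0 2 1>, <2 0 0>, <2 0 1>, <2 2 1>}
[PSO] allowed = {<0 0 0>, <0 0 1>, <0 2 0>, <0 2 1>, <2 0 0>, <2 0 1>, <2 2 0>, <2 2 1>}
target <0 2 0> ∈ {PSO}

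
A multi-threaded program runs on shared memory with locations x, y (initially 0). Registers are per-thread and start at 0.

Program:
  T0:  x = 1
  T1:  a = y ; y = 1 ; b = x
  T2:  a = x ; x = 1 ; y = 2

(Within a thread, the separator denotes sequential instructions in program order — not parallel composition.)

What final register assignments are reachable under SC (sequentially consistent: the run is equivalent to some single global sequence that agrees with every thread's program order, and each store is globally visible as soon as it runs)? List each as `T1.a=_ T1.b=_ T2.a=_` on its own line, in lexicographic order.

outcome vector order: (T1.a,T1.b,T2.a)
|SC outcomes| = 6

T1.a=0 T1.b=0 T2.a=0
T1.a=0 T1.b=0 T2.a=1
T1.a=0 T1.b=1 T2.a=0
T1.a=0 T1.b=1 T2.a=1
T1.a=2 T1.b=1 T2.a=0
T1.a=2 T1.b=1 T2.a=1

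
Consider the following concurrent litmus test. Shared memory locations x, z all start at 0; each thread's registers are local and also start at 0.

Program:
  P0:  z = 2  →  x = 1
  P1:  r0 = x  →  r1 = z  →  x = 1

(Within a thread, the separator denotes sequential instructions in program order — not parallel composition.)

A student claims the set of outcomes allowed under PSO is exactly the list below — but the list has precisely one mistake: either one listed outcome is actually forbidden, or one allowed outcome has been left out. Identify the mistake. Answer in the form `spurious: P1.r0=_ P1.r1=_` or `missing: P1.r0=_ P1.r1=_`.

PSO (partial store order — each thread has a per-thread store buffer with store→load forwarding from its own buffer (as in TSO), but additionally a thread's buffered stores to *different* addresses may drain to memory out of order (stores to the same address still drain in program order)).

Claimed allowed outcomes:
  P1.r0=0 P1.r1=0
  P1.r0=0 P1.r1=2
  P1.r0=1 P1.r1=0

missing: P1.r0=1 P1.r1=2

outcome vector order: (P1.r0,P1.r1)
[PSO] allowed = {0/0, 0/2, 1/0, 1/2}
PSO∖claimed = {1/2}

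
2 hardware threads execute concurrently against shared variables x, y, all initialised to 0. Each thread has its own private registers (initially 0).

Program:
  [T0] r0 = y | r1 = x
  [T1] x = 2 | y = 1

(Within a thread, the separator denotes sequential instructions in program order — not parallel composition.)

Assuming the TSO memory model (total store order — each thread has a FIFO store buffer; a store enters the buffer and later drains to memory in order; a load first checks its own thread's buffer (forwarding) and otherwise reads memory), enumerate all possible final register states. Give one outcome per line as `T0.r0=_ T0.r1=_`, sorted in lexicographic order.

outcome vector order: (T0.r0,T0.r1)
|TSO outcomes| = 3

T0.r0=0 T0.r1=0
T0.r0=0 T0.r1=2
T0.r0=1 T0.r1=2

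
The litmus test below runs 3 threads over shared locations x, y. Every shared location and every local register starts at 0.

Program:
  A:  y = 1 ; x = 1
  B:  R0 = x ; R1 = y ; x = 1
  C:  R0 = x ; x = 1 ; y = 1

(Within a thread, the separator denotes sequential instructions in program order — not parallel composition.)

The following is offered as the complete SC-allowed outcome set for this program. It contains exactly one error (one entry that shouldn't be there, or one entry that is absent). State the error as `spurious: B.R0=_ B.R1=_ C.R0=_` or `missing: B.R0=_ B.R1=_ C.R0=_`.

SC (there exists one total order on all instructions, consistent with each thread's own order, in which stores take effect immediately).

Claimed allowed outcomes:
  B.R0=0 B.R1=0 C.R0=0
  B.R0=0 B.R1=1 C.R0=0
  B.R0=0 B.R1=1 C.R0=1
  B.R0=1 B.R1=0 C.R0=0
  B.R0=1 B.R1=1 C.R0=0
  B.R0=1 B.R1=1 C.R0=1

missing: B.R0=0 B.R1=0 C.R0=1

outcome vector order: (B.R0,B.R1,C.R0)
SC: 7 outcomes — {0/0/0 0/0/1 0/1/0 0/1/1 1/0/0 1/1/0 1/1/1}
SC∖claimed = {0/0/1}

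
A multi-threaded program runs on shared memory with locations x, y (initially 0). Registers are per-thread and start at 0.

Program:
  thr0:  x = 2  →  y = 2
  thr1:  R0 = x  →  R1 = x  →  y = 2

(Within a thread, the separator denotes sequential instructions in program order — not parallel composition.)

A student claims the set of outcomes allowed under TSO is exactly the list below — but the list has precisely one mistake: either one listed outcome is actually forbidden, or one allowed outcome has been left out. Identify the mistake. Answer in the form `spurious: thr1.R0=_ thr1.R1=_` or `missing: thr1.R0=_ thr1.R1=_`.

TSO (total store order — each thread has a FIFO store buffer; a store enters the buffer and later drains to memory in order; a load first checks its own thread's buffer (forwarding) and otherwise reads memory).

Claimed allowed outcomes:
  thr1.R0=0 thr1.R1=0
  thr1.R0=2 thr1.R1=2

missing: thr1.R0=0 thr1.R1=2

outcome vector order: (thr1.R0,thr1.R1)
[TSO] allowed = {<0 0>, <0 2>, <2 2>}
TSO∖claimed = {<0 2>}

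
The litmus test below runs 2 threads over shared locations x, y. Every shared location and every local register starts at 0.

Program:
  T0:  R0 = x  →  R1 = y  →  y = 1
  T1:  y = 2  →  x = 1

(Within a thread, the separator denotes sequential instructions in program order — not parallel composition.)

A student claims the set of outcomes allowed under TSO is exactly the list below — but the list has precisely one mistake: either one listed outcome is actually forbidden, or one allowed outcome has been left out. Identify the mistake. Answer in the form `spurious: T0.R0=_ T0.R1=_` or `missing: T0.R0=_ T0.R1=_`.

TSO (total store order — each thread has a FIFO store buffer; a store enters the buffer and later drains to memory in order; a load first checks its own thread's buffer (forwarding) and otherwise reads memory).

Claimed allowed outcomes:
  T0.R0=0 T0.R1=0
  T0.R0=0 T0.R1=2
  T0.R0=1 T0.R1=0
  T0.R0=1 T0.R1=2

spurious: T0.R0=1 T0.R1=0

outcome vector order: (T0.R0,T0.R1)
TSO: 3 outcomes — {(0,0), (0,2), (1,2)}
claimed∖TSO = {(1,0)}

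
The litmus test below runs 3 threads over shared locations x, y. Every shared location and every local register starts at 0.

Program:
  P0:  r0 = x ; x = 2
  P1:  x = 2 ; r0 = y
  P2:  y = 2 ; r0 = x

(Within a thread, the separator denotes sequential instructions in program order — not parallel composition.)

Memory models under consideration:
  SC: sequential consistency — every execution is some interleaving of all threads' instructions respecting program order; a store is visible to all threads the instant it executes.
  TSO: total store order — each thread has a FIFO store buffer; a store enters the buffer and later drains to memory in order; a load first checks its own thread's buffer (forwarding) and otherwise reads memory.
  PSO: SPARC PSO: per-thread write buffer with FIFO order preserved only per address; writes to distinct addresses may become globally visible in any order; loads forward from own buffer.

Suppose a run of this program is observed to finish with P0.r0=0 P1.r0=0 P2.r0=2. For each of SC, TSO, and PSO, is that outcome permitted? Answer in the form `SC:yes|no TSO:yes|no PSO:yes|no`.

outcome vector order: (P0.r0,P1.r0,P2.r0)
SC: 6 outcomes — {(0,0,2), (0,2,0), (0,2,2), (2,0,2), (2,2,0), (2,2,2)}
TSO: 8 outcomes — {(0,0,0), (0,0,2), (0,2,0), (0,2,2), (2,0,0), (2,0,2), (2,2,0), (2,2,2)}
PSO: 8 outcomes — {(0,0,0), (0,0,2), (0,2,0), (0,2,2), (2,0,0), (2,0,2), (2,2,0), (2,2,2)}
target (0,0,2) ∈ {SC,TSO,PSO}

SC:yes TSO:yes PSO:yes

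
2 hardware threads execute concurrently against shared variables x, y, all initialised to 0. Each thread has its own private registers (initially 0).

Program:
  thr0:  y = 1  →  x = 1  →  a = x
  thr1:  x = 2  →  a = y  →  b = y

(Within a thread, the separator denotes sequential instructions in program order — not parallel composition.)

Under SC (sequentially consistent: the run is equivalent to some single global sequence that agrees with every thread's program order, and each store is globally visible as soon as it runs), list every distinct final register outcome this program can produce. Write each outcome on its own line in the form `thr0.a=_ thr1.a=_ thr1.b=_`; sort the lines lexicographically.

thr0.a=1 thr1.a=0 thr1.b=0
thr0.a=1 thr1.a=0 thr1.b=1
thr0.a=1 thr1.a=1 thr1.b=1
thr0.a=2 thr1.a=1 thr1.b=1

outcome vector order: (thr0.a,thr1.a,thr1.b)
|SC outcomes| = 4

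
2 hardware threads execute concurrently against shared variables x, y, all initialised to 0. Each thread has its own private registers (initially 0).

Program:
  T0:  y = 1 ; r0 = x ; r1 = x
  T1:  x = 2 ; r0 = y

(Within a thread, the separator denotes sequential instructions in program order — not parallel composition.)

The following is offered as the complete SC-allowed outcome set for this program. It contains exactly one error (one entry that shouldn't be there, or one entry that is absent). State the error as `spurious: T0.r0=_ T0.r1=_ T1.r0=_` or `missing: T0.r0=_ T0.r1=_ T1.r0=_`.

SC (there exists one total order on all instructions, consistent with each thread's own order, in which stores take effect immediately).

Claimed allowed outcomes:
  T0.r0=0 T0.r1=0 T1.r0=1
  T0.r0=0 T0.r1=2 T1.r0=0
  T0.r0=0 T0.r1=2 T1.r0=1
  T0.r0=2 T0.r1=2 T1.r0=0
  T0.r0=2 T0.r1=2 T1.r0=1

spurious: T0.r0=0 T0.r1=2 T1.r0=0

outcome vector order: (T0.r0,T0.r1,T1.r0)
under SC → 0/0/1; 0/2/1; 2/2/0; 2/2/1
claimed∖SC = {0/2/0}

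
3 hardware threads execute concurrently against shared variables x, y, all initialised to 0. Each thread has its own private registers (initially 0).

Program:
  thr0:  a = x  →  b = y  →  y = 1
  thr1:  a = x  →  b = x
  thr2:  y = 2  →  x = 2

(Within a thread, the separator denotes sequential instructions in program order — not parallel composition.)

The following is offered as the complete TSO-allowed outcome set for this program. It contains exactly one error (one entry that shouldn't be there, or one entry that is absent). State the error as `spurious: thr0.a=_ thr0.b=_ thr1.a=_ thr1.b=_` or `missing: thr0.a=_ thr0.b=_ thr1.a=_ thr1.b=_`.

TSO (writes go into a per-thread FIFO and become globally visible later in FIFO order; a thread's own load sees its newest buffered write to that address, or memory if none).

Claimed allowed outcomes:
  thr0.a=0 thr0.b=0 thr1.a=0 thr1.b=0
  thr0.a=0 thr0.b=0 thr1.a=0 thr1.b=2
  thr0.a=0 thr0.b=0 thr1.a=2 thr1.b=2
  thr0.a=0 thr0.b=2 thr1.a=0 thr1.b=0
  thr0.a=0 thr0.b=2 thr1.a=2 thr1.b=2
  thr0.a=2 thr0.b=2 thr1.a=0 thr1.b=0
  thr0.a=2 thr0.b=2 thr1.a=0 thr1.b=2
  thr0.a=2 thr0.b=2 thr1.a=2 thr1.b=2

missing: thr0.a=0 thr0.b=2 thr1.a=0 thr1.b=2

outcome vector order: (thr0.a,thr0.b,thr1.a,thr1.b)
[TSO] allowed = {0000 0002 0022 0200 0202 0222 2200 2202 2222}
TSO∖claimed = {0202}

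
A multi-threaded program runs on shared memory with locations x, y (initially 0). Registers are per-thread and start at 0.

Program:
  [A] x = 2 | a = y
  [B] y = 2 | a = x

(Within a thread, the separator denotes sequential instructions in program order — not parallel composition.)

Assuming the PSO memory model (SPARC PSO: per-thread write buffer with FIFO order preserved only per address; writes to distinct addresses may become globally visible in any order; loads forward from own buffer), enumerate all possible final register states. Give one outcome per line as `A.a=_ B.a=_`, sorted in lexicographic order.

A.a=0 B.a=0
A.a=0 B.a=2
A.a=2 B.a=0
A.a=2 B.a=2

outcome vector order: (A.a,B.a)
|PSO outcomes| = 4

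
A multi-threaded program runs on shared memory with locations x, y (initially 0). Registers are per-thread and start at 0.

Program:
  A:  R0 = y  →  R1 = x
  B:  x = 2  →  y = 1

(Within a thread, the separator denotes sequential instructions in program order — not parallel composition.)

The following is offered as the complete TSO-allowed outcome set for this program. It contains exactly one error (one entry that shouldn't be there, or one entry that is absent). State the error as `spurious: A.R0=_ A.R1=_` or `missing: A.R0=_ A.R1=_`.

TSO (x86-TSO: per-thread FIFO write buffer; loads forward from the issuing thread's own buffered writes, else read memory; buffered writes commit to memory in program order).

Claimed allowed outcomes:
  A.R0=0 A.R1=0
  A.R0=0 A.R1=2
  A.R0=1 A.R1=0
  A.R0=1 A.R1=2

outcome vector order: (A.R0,A.R1)
under TSO → 00, 02, 12
claimed∖TSO = {10}

spurious: A.R0=1 A.R1=0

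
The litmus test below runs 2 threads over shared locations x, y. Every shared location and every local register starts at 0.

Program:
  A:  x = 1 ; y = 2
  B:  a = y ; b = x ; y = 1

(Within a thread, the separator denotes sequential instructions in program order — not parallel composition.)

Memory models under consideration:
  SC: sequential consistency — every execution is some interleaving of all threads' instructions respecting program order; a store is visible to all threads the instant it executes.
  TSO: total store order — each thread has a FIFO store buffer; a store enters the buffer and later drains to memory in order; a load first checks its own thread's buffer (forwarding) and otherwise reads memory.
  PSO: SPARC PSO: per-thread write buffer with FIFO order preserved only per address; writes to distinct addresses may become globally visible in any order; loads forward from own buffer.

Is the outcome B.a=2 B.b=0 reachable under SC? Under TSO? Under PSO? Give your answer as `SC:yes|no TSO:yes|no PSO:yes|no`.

SC:no TSO:no PSO:yes

outcome vector order: (B.a,B.b)
[SC] allowed = {<0 0>; <0 1>; <2 1>}
[TSO] allowed = {<0 0>; <0 1>; <2 1>}
[PSO] allowed = {<0 0>; <0 1>; <2 0>; <2 1>}
target <2 0> ∈ {PSO}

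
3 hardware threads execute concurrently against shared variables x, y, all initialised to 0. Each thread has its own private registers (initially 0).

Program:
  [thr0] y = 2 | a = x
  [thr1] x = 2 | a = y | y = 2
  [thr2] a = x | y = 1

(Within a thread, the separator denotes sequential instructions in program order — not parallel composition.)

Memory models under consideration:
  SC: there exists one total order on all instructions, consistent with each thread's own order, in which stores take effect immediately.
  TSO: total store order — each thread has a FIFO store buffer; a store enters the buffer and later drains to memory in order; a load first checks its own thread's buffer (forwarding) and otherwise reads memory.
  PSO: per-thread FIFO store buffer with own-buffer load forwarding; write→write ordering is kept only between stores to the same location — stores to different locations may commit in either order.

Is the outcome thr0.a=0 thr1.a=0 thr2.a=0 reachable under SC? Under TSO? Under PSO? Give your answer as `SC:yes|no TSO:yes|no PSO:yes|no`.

outcome vector order: (thr0.a,thr1.a,thr2.a)
[SC] allowed = {<0 1 0>; <0 1 2>; <0 2 0>; <0 2 2>; <2 0 0>; <2 0 2>; <2 1 0>; <2 1 2>; <2 2 0>; <2 2 2>}
[TSO] allowed = {<0 0 0>; <0 0 2>; <0 1 0>; <0 1 2>; <0 2 0>; <0 2 2>; <2 0 0>; <2 0 2>; <2 1 0>; <2 1 2>; <2 2 0>; <2 2 2>}
[PSO] allowed = {<0 0 0>; <0 0 2>; <0 1 0>; <0 1 2>; <0 2 0>; <0 2 2>; <2 0 0>; <2 0 2>; <2 1 0>; <2 1 2>; <2 2 0>; <2 2 2>}
target <0 0 0> ∈ {TSO,PSO}

SC:no TSO:yes PSO:yes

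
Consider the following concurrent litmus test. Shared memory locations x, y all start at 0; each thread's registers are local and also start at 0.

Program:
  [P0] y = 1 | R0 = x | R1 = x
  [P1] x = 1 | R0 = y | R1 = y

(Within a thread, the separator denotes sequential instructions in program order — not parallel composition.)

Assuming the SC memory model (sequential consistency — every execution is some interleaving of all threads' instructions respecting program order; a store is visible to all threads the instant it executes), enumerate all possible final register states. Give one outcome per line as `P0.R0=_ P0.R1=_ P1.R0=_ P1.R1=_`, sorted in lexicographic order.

outcome vector order: (P0.R0,P0.R1,P1.R0,P1.R1)
|SC outcomes| = 5

P0.R0=0 P0.R1=0 P1.R0=1 P1.R1=1
P0.R0=0 P0.R1=1 P1.R0=1 P1.R1=1
P0.R0=1 P0.R1=1 P1.R0=0 P1.R1=0
P0.R0=1 P0.R1=1 P1.R0=0 P1.R1=1
P0.R0=1 P0.R1=1 P1.R0=1 P1.R1=1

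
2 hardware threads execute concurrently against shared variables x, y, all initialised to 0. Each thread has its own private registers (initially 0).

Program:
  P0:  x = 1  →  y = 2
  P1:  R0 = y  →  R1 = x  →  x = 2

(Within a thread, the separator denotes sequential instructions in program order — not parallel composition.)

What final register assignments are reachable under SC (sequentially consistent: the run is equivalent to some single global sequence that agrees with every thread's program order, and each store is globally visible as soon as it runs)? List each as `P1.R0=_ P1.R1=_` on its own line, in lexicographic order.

P1.R0=0 P1.R1=0
P1.R0=0 P1.R1=1
P1.R0=2 P1.R1=1

outcome vector order: (P1.R0,P1.R1)
|SC outcomes| = 3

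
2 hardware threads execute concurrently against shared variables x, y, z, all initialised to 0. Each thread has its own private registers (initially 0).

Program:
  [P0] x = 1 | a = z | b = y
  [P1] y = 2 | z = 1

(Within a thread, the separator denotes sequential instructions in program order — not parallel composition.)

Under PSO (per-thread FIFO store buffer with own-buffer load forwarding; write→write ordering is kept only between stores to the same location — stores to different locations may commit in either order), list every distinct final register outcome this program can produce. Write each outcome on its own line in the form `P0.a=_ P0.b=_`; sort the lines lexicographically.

P0.a=0 P0.b=0
P0.a=0 P0.b=2
P0.a=1 P0.b=0
P0.a=1 P0.b=2

outcome vector order: (P0.a,P0.b)
|PSO outcomes| = 4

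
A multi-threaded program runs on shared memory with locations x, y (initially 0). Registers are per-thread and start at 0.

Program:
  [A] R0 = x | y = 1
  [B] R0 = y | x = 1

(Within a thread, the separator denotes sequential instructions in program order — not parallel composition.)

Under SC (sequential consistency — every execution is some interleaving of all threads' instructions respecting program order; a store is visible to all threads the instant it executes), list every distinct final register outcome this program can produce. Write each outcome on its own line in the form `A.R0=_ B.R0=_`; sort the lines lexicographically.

outcome vector order: (A.R0,B.R0)
|SC outcomes| = 3

A.R0=0 B.R0=0
A.R0=0 B.R0=1
A.R0=1 B.R0=0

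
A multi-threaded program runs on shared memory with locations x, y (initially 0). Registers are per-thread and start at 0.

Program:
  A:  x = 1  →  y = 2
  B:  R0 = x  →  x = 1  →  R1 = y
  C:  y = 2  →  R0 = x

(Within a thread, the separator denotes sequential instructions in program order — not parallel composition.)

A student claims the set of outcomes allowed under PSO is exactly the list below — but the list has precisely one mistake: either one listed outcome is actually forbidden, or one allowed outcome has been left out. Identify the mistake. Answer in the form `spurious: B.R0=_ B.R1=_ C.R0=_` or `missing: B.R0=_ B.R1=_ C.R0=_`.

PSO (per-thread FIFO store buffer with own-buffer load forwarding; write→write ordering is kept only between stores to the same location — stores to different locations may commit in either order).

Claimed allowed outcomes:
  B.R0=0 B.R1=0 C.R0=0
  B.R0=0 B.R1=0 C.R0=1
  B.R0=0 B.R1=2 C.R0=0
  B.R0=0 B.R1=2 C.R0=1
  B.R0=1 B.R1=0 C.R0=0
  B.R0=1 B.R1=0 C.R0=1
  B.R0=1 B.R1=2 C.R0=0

outcome vector order: (B.R0,B.R1,C.R0)
under PSO → (0,0,0); (0,0,1); (0,2,0); (0,2,1); (1,0,0); (1,0,1); (1,2,0); (1,2,1)
PSO∖claimed = {(1,2,1)}

missing: B.R0=1 B.R1=2 C.R0=1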